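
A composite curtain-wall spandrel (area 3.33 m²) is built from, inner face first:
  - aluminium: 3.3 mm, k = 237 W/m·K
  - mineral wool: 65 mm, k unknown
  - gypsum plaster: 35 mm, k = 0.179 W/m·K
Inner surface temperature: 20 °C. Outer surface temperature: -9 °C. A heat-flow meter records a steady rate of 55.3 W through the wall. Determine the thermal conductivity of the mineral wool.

Thermal resistances in series:
R_aluminium = L/(kA) = 0.0033/(237×3.33) = 4.181×10^-6 K/W
R_gypsum plaster = L/(kA) = 0.035/(0.179×3.33) = 0.05872 K/W
Sum of known resistances R_other = 0.05872 K/W
Total R = ΔT/Q = 29/55.3 = 0.5244 K/W
R_mineral wool = R_total − R_other = 0.4657 K/W
k = L/(R·A) = 0.065/(0.4657×3.33)

k ≈ 0.0419 W/(m·K)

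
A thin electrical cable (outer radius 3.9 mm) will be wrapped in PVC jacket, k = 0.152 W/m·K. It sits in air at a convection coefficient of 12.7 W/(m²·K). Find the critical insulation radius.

r_cr ≈ 12 mm

For a cylinder r_cr = k/h = 0.152/12.7
r_cr = 12 mm; since the bare radius (3.9 mm) is below r_cr, adding a thin layer of insulation will *increase* heat loss.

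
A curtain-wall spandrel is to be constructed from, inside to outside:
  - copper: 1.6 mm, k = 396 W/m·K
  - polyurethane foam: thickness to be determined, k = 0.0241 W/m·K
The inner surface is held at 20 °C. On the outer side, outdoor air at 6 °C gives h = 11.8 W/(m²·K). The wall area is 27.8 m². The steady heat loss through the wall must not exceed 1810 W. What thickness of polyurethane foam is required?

L ≈ 3.14 mm

Using the resistance-network approach (series):
R_copper = L/(kA) = 0.0016/(396×27.8) = 1.453×10^-7 K/W
R_outer film = 1/(h_o·A) = 1/(11.8×27.8) = 0.003048 K/W
Sum of the known resistances R_other = 0.003049 K/W
Required total resistance R_tot = ΔT/Q_allow = 14/1810 = 0.007735 K/W
R_polyurethane foam = R_tot − R_other = 0.004686 K/W
L = R·k·A = 0.004686×0.0241×27.8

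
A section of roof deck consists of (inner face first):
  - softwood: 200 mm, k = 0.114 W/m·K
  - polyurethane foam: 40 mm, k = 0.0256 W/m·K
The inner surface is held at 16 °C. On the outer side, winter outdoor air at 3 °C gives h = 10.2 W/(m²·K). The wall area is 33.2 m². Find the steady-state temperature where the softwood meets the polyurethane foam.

Using the resistance-network approach (series):
R_softwood = L/(kA) = 0.2/(0.114×33.2) = 0.05284 K/W
R_polyurethane foam = L/(kA) = 0.04/(0.0256×33.2) = 0.04706 K/W
R_outer film = 1/(h_o·A) = 1/(10.2×33.2) = 0.002953 K/W
R_total = 0.1029 K/W;  Q = ΔT/R_total = 13/0.1029 = 126.4 W
T_interface = T_inner − Q·ΣR(inner→interface) = 16 − 126×0.05284

T ≈ 9.32 °C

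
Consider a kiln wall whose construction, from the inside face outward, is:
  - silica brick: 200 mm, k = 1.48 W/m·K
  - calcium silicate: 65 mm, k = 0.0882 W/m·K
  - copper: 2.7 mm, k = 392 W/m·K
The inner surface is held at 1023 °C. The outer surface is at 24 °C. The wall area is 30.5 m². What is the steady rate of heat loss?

Treating each layer as a thermal resistance in series:
R_silica brick = L/(kA) = 0.2/(1.48×30.5) = 0.004431 K/W
R_calcium silicate = L/(kA) = 0.065/(0.0882×30.5) = 0.02416 K/W
R_copper = L/(kA) = 0.0027/(392×30.5) = 2.258×10^-7 K/W
R_total = 0.02859 K/W
Q = ΔT / R_total = 999 / 0.02859

Q ≈ 34900 W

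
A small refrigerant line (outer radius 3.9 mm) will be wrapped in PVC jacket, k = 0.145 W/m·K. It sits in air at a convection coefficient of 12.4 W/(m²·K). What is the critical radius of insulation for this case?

r_cr ≈ 11.7 mm

For a cylinder r_cr = k/h = 0.145/12.4
r_cr = 11.7 mm; since the bare radius (3.9 mm) is below r_cr, adding a thin layer of insulation will *increase* heat loss.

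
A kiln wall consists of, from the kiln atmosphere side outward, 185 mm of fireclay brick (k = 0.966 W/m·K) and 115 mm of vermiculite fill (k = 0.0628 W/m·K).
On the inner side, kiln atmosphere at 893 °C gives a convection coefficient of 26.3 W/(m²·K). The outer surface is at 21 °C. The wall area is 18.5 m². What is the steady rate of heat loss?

Q ≈ 7830 W

Thermal resistances in series:
R_inner film = 1/(h_i·A) = 1/(26.3×18.5) = 0.002055 K/W
R_fireclay brick = L/(kA) = 0.185/(0.966×18.5) = 0.01035 K/W
R_vermiculite fill = L/(kA) = 0.115/(0.0628×18.5) = 0.09898 K/W
R_total = 0.1114 K/W
Q = ΔT / R_total = 872 / 0.1114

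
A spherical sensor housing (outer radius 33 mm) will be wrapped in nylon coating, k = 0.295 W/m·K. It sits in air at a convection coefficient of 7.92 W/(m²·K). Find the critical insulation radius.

r_cr ≈ 74.5 mm

For a sphere r_cr = 2k/h = 2×0.295/7.92
r_cr = 74.5 mm; since the bare radius (33 mm) is below r_cr, adding a thin layer of insulation will *increase* heat loss.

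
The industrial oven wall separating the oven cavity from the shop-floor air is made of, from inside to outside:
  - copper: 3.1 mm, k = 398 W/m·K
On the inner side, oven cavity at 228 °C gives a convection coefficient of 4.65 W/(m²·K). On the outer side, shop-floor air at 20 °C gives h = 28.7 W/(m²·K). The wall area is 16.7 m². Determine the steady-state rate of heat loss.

Q ≈ 13900 W

Model the wall as resistances in series:
R_inner film = 1/(h_i·A) = 1/(4.65×16.7) = 0.01288 K/W
R_copper = L/(kA) = 0.0031/(398×16.7) = 4.664×10^-7 K/W
R_outer film = 1/(h_o·A) = 1/(28.7×16.7) = 0.002086 K/W
R_total = 0.01496 K/W
Q = ΔT / R_total = 208 / 0.01496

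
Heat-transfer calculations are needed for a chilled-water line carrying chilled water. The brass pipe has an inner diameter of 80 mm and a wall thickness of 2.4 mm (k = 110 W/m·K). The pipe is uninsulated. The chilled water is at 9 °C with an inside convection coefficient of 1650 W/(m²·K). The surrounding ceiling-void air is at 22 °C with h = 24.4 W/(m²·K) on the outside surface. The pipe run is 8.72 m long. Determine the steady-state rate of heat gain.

Radial resistances (cylindrical: R_cond = ln(r_o/r_i)/(2πkL), R_conv = 1/(h·2πrL)):
R_inner film = 1/(h_i·2πr₁L) = 1/(1650×2π×0.04×8.72) = 2.765×10^-4 K/W
R_brass pipe wall = ln(42.4/40)/(2π×110×8.72) = 9.668×10^-6 K/W
R_outer film = 1/(h_o·2πr_oL) = 1/(24.4×2π×0.0424×8.72) = 0.01764 K/W
R_total = 0.01793 K/W
Q = ΔT/R_total = 13/0.01793

Q ≈ 725 W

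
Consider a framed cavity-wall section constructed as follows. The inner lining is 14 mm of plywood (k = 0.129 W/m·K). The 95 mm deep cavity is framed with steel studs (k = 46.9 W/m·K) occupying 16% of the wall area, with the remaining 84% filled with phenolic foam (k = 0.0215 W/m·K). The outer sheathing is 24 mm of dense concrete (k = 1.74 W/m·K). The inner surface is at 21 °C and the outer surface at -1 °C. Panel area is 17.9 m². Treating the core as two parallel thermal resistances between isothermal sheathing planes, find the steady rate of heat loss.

Sheathing layers in series; stud and cavity paths in parallel between them.
R_inner = 0.014/(0.129×17.9) = 0.006063 K/W
R_stud  = 0.095/(46.9×0.16×17.9) = 7.073×10^-4 K/W
R_cav   = 0.095/(0.0215×0.84×17.9) = 0.2939 K/W
1/R_core = 1/R_stud + 1/R_cav → R_core = 7.056×10^-4 K/W
R_outer = 0.024/(1.74×17.9) = 7.706×10^-4 K/W
R_total = 0.007539 K/W
Q = ΔT/R_total = 22/0.007539

Q ≈ 2920 W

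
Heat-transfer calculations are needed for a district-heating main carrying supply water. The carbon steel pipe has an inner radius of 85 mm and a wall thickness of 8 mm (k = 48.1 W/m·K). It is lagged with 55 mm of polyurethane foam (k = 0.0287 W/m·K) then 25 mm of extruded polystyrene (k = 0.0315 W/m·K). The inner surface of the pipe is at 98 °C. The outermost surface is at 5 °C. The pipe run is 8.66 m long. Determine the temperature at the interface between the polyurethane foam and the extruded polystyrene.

T ≈ 26.8 °C

Cylindrical conduction, so R = ln(r₂/r₁)/(2πkL) per layer, in series:
R_carbon steel pipe wall = ln(93/85)/(2π×48.1×8.66) = 3.437×10^-5 K/W
R_polyurethane foam = ln(148/93)/(2π×0.0287×8.66) = 0.2975 K/W
R_extruded polystyrene = ln(173/148)/(2π×0.0315×8.66) = 0.09106 K/W
R_total = 0.3886 K/W
Q = ΔT/R_total = 93/0.3886
Q = 239 W
T_interface = T_inner − Q·ΣR(inner→interface) = 98 − 239×0.2976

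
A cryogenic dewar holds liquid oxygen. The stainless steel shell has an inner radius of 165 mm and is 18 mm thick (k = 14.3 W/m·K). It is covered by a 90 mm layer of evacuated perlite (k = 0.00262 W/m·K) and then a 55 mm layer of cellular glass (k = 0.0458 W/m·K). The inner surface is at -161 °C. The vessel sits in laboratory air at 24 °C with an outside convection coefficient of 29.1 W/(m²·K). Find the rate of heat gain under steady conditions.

For a spherical shell R = (1/r₁ − 1/r₂)/(4πk); film R = 1/(h·4πr²). In series:
R_stainless steel shell = (1/0.165 − 1/0.183)/(4π×14.3) = 0.003317 K/W
R_evacuated perlite = (1/0.183 − 1/0.273)/(4π×0.00262) = 54.72 K/W
R_cellular glass = (1/0.273 − 1/0.328)/(4π×0.0458) = 1.067 K/W
R_outer film = 1/(h·4πr_o²) = 1/(29.1×4π×0.328²) = 0.02542 K/W
R_total = 55.81 K/W
Q = ΔT/R_total = 185/55.81

Q ≈ 3.31 W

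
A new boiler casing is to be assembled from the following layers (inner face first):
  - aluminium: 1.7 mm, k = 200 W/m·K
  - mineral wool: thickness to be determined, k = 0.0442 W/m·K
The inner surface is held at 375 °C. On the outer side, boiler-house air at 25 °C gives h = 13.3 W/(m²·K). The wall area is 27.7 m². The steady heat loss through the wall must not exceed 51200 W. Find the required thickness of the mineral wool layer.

L ≈ 5.05 mm

Model the wall as resistances in series:
R_aluminium = L/(kA) = 0.0017/(200×27.7) = 3.069×10^-7 K/W
R_outer film = 1/(h_o·A) = 1/(13.3×27.7) = 0.002714 K/W
Sum of the known resistances R_other = 0.002715 K/W
Required total resistance R_tot = ΔT/Q_allow = 350/51200 = 0.006836 K/W
R_mineral wool = R_tot − R_other = 0.004121 K/W
L = R·k·A = 0.004121×0.0442×27.7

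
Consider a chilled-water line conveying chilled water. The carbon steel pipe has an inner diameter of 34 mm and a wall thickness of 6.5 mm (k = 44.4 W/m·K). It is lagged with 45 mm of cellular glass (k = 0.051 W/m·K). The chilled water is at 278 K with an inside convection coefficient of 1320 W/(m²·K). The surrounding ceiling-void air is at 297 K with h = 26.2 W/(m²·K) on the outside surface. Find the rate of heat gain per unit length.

Per-layer cylindrical resistances, series-summed:
R_inner film = 1/(h_i·2πr₁L) = 1/(1320×2π×0.017×1) = 0.007092 K/W
R_carbon steel pipe wall = ln(23.5/17)/(2π×44.4×1) = 0.001161 K/W
R_cellular glass = ln(68.5/23.5)/(2π×0.051×1) = 3.339 K/W
R_outer film = 1/(h_o·2πr_oL) = 1/(26.2×2π×0.0685×1) = 0.08868 K/W
R_total = 3.436 K/W
Q = ΔT/R_total = 19/3.436

q′ ≈ 5.53 W/m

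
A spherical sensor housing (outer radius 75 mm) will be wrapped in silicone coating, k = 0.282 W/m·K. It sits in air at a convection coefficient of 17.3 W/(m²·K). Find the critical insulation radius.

For a sphere r_cr = 2k/h = 2×0.282/17.3
r_cr = 32.6 mm; since the bare radius (75 mm) is above r_cr, any added insulation will reduce heat loss.

r_cr ≈ 32.6 mm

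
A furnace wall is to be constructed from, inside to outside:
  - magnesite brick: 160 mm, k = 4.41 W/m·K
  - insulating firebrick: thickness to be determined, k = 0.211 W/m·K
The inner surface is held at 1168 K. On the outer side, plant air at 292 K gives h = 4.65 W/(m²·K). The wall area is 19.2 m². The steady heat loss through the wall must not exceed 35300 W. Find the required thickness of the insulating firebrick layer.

L ≈ 47.5 mm

Using the resistance-network approach (series):
R_magnesite brick = L/(kA) = 0.16/(4.41×19.2) = 0.00189 K/W
R_outer film = 1/(h_o·A) = 1/(4.65×19.2) = 0.0112 K/W
Sum of the known resistances R_other = 0.01309 K/W
Required total resistance R_tot = ΔT/Q_allow = 876/35300 = 0.02482 K/W
R_insulating firebrick = R_tot − R_other = 0.01173 K/W
L = R·k·A = 0.01173×0.211×19.2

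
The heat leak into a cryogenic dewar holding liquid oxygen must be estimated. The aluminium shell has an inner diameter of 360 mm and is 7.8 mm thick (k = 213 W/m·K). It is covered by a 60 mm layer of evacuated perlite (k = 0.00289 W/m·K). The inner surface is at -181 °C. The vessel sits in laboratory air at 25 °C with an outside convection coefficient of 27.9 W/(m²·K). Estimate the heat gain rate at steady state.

Spherical conduction: R = (1/r_in − 1/r_out)/(4πk) per layer; series-sum.
R_aluminium shell = (1/0.18 − 1/0.1878)/(4π×213) = 8.621×10^-5 K/W
R_evacuated perlite = (1/0.1878 − 1/0.2478)/(4π×0.00289) = 35.5 K/W
R_outer film = 1/(h·4πr_o²) = 1/(27.9×4π×0.2478²) = 0.04645 K/W
R_total = 35.55 K/W
Q = ΔT/R_total = 206/35.55

Q ≈ 5.79 W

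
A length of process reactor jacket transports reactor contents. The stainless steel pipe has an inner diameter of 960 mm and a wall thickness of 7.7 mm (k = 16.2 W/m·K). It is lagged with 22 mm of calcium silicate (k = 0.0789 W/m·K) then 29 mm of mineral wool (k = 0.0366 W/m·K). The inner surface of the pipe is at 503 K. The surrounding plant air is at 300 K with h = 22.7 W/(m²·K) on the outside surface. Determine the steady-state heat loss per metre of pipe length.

Cylindrical conduction, so R = ln(r₂/r₁)/(2πkL) per layer, in series:
R_stainless steel pipe wall = ln(487.7/480)/(2π×16.2×1) = 1.563×10^-4 K/W
R_calcium silicate = ln(509.7/487.7)/(2π×0.0789×1) = 0.089 K/W
R_mineral wool = ln(538.7/509.7)/(2π×0.0366×1) = 0.2406 K/W
R_outer film = 1/(h_o·2πr_oL) = 1/(22.7×2π×0.5387×1) = 0.01302 K/W
R_total = 0.3428 K/W
Q = ΔT/R_total = 203/0.3428

q′ ≈ 592 W/m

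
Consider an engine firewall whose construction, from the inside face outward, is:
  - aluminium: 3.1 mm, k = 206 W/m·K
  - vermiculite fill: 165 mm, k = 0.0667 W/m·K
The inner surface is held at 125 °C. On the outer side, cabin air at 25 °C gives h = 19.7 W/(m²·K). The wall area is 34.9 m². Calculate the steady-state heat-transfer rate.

Using the resistance-network approach (series):
R_aluminium = L/(kA) = 0.0031/(206×34.9) = 4.312×10^-7 K/W
R_vermiculite fill = L/(kA) = 0.165/(0.0667×34.9) = 0.07088 K/W
R_outer film = 1/(h_o·A) = 1/(19.7×34.9) = 0.001454 K/W
R_total = 0.07234 K/W
Q = ΔT / R_total = 100 / 0.07234

Q ≈ 1380 W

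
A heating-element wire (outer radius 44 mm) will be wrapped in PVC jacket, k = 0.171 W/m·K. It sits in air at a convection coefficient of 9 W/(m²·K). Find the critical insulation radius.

For a cylinder r_cr = k/h = 0.171/9
r_cr = 19 mm; since the bare radius (44 mm) is above r_cr, any added insulation will reduce heat loss.

r_cr ≈ 19 mm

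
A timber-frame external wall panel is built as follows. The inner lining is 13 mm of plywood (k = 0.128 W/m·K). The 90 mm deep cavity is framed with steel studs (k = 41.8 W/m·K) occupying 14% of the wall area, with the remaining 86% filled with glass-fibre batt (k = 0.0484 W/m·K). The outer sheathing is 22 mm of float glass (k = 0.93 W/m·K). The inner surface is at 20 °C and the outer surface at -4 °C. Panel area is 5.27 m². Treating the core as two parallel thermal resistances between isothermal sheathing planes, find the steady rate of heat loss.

Sheathing layers in series; stud and cavity paths in parallel between them.
R_inner = 0.013/(0.128×5.27) = 0.01927 K/W
R_stud  = 0.09/(41.8×0.14×5.27) = 0.002918 K/W
R_cav   = 0.09/(0.0484×0.86×5.27) = 0.4103 K/W
1/R_core = 1/R_stud + 1/R_cav → R_core = 0.002898 K/W
R_outer = 0.022/(0.93×5.27) = 0.004489 K/W
R_total = 0.02666 K/W
Q = ΔT/R_total = 24/0.02666

Q ≈ 900 W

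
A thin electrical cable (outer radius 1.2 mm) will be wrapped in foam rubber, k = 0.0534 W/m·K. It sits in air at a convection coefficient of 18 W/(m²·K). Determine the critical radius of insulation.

r_cr ≈ 2.97 mm

For a cylinder r_cr = k/h = 0.0534/18
r_cr = 2.97 mm; since the bare radius (1.2 mm) is below r_cr, adding a thin layer of insulation will *increase* heat loss.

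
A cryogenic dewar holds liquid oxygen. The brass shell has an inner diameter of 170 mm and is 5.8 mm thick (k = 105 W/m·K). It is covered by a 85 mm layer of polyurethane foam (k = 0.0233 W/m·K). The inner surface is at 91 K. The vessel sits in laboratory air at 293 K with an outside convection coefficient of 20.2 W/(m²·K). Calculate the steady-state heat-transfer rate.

Radial (spherical) resistances in series:
R_brass shell = (1/0.085 − 1/0.0908)/(4π×105) = 5.695×10^-4 K/W
R_polyurethane foam = (1/0.0908 − 1/0.1758)/(4π×0.0233) = 18.19 K/W
R_outer film = 1/(h·4πr_o²) = 1/(20.2×4π×0.1758²) = 0.1275 K/W
R_total = 18.31 K/W
Q = ΔT/R_total = 202/18.31

Q ≈ 11 W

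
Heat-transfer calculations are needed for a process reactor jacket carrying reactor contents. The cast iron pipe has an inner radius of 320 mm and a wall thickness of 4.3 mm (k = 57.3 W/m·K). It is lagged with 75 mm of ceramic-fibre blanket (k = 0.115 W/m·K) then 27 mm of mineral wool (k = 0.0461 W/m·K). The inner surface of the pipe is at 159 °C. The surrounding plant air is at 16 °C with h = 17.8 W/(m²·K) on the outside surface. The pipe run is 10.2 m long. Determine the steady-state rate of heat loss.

Q ≈ 2730 W

Radial resistances (cylindrical: R_cond = ln(r_o/r_i)/(2πkL), R_conv = 1/(h·2πrL)):
R_cast iron pipe wall = ln(324.3/320)/(2π×57.3×10.2) = 3.635×10^-6 K/W
R_ceramic-fibre blanket = ln(399.3/324.3)/(2π×0.115×10.2) = 0.02823 K/W
R_mineral wool = ln(426.3/399.3)/(2π×0.0461×10.2) = 0.02215 K/W
R_outer film = 1/(h_o·2πr_oL) = 1/(17.8×2π×0.4263×10.2) = 0.002056 K/W
R_total = 0.05243 K/W
Q = ΔT/R_total = 143/0.05243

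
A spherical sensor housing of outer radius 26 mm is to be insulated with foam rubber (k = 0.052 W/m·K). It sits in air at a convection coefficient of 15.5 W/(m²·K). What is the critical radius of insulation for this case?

For a sphere r_cr = 2k/h = 2×0.052/15.5
r_cr = 6.71 mm; since the bare radius (26 mm) is above r_cr, any added insulation will reduce heat loss.

r_cr ≈ 6.71 mm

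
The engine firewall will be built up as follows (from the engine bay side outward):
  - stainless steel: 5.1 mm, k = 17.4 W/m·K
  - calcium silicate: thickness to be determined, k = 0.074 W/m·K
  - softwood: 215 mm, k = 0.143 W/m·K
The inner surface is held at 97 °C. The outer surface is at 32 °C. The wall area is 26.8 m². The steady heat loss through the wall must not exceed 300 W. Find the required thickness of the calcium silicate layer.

Series thermal resistances:
R_stainless steel = L/(kA) = 0.0051/(17.4×26.8) = 1.094×10^-5 K/W
R_softwood = L/(kA) = 0.215/(0.143×26.8) = 0.0561 K/W
Sum of the known resistances R_other = 0.05611 K/W
Required total resistance R_tot = ΔT/Q_allow = 65/300 = 0.2167 K/W
R_calcium silicate = R_tot − R_other = 0.1606 K/W
L = R·k·A = 0.1606×0.074×26.8

L ≈ 318 mm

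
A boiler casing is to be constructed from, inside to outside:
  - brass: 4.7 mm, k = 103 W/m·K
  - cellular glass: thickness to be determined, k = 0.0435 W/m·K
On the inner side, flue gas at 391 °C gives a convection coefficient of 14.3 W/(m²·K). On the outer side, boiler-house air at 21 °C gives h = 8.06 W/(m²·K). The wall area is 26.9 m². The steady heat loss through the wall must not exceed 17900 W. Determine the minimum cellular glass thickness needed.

L ≈ 15.7 mm

Treating each layer as a thermal resistance in series:
R_inner film = 1/(h_i·A) = 1/(14.3×26.9) = 0.0026 K/W
R_brass = L/(kA) = 0.0047/(103×26.9) = 1.696×10^-6 K/W
R_outer film = 1/(h_o·A) = 1/(8.06×26.9) = 0.004612 K/W
Sum of the known resistances R_other = 0.007214 K/W
Required total resistance R_tot = ΔT/Q_allow = 370/17900 = 0.02067 K/W
R_cellular glass = R_tot − R_other = 0.01346 K/W
L = R·k·A = 0.01346×0.0435×26.9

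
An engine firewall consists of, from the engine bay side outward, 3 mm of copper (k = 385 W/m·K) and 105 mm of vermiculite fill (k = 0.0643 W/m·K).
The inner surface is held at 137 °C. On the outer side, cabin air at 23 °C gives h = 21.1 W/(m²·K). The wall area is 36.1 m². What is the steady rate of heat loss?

Q ≈ 2450 W

Treating each layer as a thermal resistance in series:
R_copper = L/(kA) = 0.003/(385×36.1) = 2.159×10^-7 K/W
R_vermiculite fill = L/(kA) = 0.105/(0.0643×36.1) = 0.04523 K/W
R_outer film = 1/(h_o·A) = 1/(21.1×36.1) = 0.001313 K/W
R_total = 0.04655 K/W
Q = ΔT / R_total = 114 / 0.04655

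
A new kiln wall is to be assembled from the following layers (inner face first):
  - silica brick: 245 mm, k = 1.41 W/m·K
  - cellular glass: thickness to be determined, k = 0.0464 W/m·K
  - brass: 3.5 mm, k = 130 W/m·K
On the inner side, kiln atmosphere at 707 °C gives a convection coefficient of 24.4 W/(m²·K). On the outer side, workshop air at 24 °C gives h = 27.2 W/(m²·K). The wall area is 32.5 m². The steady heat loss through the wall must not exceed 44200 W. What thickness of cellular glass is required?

Using the resistance-network approach (series):
R_inner film = 1/(h_i·A) = 1/(24.4×32.5) = 0.001261 K/W
R_silica brick = L/(kA) = 0.245/(1.41×32.5) = 0.005346 K/W
R_brass = L/(kA) = 0.0035/(130×32.5) = 8.284×10^-7 K/W
R_outer film = 1/(h_o·A) = 1/(27.2×32.5) = 0.001131 K/W
Sum of the known resistances R_other = 0.00774 K/W
Required total resistance R_tot = ΔT/Q_allow = 683/44200 = 0.01545 K/W
R_cellular glass = R_tot − R_other = 0.007713 K/W
L = R·k·A = 0.007713×0.0464×32.5

L ≈ 11.6 mm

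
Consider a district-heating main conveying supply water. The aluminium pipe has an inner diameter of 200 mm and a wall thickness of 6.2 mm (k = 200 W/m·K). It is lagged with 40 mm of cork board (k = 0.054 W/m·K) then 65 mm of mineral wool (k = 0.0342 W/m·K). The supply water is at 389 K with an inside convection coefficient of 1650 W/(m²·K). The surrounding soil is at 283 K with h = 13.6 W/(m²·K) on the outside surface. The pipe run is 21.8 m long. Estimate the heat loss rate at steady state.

Radial resistances (cylindrical: R_cond = ln(r_o/r_i)/(2πkL), R_conv = 1/(h·2πrL)):
R_inner film = 1/(h_i·2πr₁L) = 1/(1650×2π×0.1×21.8) = 4.425×10^-5 K/W
R_aluminium pipe wall = ln(106.2/100)/(2π×200×21.8) = 2.196×10^-6 K/W
R_cork board = ln(146.2/106.2)/(2π×0.054×21.8) = 0.04322 K/W
R_mineral wool = ln(211.2/146.2)/(2π×0.0342×21.8) = 0.07852 K/W
R_outer film = 1/(h_o·2πr_oL) = 1/(13.6×2π×0.2112×21.8) = 0.002542 K/W
R_total = 0.1243 K/W
Q = ΔT/R_total = 106/0.1243

Q ≈ 853 W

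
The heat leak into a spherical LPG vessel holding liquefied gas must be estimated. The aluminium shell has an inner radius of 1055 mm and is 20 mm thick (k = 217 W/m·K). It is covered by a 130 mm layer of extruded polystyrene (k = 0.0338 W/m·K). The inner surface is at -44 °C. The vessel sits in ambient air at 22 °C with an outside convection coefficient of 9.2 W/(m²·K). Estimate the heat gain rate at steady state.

For a spherical shell R = (1/r₁ − 1/r₂)/(4πk); film R = 1/(h·4πr²). In series:
R_aluminium shell = (1/1.055 − 1/1.075)/(4π×217) = 6.467×10^-6 K/W
R_extruded polystyrene = (1/1.075 − 1/1.205)/(4π×0.0338) = 0.2363 K/W
R_outer film = 1/(h·4πr_o²) = 1/(9.2×4π×1.205²) = 0.005957 K/W
R_total = 0.2422 K/W
Q = ΔT/R_total = 66/0.2422

Q ≈ 272 W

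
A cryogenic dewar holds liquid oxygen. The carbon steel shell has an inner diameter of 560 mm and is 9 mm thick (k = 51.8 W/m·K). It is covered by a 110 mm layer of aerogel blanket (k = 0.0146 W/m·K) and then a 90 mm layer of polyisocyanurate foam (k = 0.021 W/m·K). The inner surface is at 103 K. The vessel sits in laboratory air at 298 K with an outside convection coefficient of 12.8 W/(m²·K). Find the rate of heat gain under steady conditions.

Q ≈ 28 W

Spherical conduction: R = (1/r_in − 1/r_out)/(4πk) per layer; series-sum.
R_carbon steel shell = (1/0.28 − 1/0.289)/(4π×51.8) = 1.709×10^-4 K/W
R_aerogel blanket = (1/0.289 − 1/0.399)/(4π×0.0146) = 5.199 K/W
R_polyisocyanurate foam = (1/0.399 − 1/0.489)/(4π×0.021) = 1.748 K/W
R_outer film = 1/(h·4πr_o²) = 1/(12.8×4π×0.489²) = 0.026 K/W
R_total = 6.974 K/W
Q = ΔT/R_total = 195/6.974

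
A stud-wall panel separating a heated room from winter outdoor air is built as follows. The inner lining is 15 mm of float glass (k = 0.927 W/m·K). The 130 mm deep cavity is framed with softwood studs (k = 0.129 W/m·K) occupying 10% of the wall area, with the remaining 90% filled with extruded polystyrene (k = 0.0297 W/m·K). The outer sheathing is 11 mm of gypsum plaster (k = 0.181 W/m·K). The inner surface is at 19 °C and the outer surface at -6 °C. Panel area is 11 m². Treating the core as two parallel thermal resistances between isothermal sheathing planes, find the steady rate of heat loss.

Q ≈ 81.9 W

Sheathing layers in series; stud and cavity paths in parallel between them.
R_inner = 0.015/(0.927×11) = 0.001471 K/W
R_stud  = 0.13/(0.129×0.1×11) = 0.9161 K/W
R_cav   = 0.13/(0.0297×0.9×11) = 0.4421 K/W
1/R_core = 1/R_stud + 1/R_cav → R_core = 0.2982 K/W
R_outer = 0.011/(0.181×11) = 0.005525 K/W
R_total = 0.3052 K/W
Q = ΔT/R_total = 25/0.3052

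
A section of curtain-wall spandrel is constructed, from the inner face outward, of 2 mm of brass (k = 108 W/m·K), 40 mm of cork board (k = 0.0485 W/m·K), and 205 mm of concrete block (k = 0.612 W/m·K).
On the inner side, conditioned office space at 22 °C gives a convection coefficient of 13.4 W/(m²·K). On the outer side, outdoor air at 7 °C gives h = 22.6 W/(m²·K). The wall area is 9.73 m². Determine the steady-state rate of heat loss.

Using the resistance-network approach (series):
R_inner film = 1/(h_i·A) = 1/(13.4×9.73) = 0.00767 K/W
R_brass = L/(kA) = 0.002/(108×9.73) = 1.903×10^-6 K/W
R_cork board = L/(kA) = 0.04/(0.0485×9.73) = 0.08476 K/W
R_concrete block = L/(kA) = 0.205/(0.612×9.73) = 0.03443 K/W
R_outer film = 1/(h_o·A) = 1/(22.6×9.73) = 0.004548 K/W
R_total = 0.1314 K/W
Q = ΔT / R_total = 15 / 0.1314

Q ≈ 114 W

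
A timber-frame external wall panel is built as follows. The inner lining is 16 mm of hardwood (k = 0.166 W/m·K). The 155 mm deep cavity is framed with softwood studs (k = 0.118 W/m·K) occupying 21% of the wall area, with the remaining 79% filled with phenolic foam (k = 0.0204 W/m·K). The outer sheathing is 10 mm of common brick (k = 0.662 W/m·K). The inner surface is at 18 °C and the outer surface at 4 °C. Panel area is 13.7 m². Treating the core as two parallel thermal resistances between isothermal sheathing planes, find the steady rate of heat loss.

Q ≈ 49.2 W

Sheathing layers in series; stud and cavity paths in parallel between them.
R_inner = 0.016/(0.166×13.7) = 0.007035 K/W
R_stud  = 0.155/(0.118×0.21×13.7) = 0.4566 K/W
R_cav   = 0.155/(0.0204×0.79×13.7) = 0.702 K/W
1/R_core = 1/R_stud + 1/R_cav → R_core = 0.2766 K/W
R_outer = 0.01/(0.662×13.7) = 0.001103 K/W
R_total = 0.2848 K/W
Q = ΔT/R_total = 14/0.2848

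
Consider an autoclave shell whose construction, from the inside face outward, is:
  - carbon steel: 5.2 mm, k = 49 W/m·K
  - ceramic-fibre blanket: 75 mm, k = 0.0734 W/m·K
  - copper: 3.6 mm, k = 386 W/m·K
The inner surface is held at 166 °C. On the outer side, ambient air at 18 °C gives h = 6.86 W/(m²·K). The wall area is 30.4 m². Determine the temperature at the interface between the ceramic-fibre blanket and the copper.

T ≈ 36.5 °C

Thermal resistances in series:
R_carbon steel = L/(kA) = 0.0052/(49×30.4) = 3.491×10^-6 K/W
R_ceramic-fibre blanket = L/(kA) = 0.075/(0.0734×30.4) = 0.03361 K/W
R_copper = L/(kA) = 0.0036/(386×30.4) = 3.068×10^-7 K/W
R_outer film = 1/(h_o·A) = 1/(6.86×30.4) = 0.004795 K/W
R_total = 0.03841 K/W;  Q = ΔT/R_total = 148/0.03841 = 3853 W
T_interface = T_inner − Q·ΣR(inner→interface) = 166 − 3850×0.03362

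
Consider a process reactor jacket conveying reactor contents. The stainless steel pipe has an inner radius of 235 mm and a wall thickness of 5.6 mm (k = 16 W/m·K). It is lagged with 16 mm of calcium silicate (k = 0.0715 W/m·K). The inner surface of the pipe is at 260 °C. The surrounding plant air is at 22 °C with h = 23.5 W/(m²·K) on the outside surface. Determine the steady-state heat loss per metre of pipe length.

For a radial system each layer contributes R = ln(r_out/r_in)/(2πkL); films add R = 1/(hA).
R_stainless steel pipe wall = ln(240.6/235)/(2π×16×1) = 2.343×10^-4 K/W
R_calcium silicate = ln(256.6/240.6)/(2π×0.0715×1) = 0.1433 K/W
R_outer film = 1/(h_o·2πr_oL) = 1/(23.5×2π×0.2566×1) = 0.02639 K/W
R_total = 0.1699 K/W
Q = ΔT/R_total = 238/0.1699

q′ ≈ 1400 W/m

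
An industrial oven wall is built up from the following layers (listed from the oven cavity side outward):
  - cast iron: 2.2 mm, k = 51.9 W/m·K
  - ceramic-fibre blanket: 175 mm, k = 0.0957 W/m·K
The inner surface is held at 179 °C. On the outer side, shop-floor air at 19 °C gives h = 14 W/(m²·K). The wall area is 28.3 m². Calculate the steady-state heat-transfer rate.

Q ≈ 2380 W

Thermal resistances in series:
R_cast iron = L/(kA) = 0.0022/(51.9×28.3) = 1.498×10^-6 K/W
R_ceramic-fibre blanket = L/(kA) = 0.175/(0.0957×28.3) = 0.06462 K/W
R_outer film = 1/(h_o·A) = 1/(14×28.3) = 0.002524 K/W
R_total = 0.06714 K/W
Q = ΔT / R_total = 160 / 0.06714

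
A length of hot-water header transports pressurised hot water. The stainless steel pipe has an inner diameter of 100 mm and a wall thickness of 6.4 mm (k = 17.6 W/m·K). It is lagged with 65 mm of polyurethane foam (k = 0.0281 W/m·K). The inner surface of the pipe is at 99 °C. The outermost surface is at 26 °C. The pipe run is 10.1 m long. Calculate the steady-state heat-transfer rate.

Per-layer cylindrical resistances, series-summed:
R_stainless steel pipe wall = ln(56.4/50)/(2π×17.6×10.1) = 1.078×10^-4 K/W
R_polyurethane foam = ln(121.4/56.4)/(2π×0.0281×10.1) = 0.4299 K/W
R_total = 0.43 K/W
Q = ΔT/R_total = 73/0.43

Q ≈ 170 W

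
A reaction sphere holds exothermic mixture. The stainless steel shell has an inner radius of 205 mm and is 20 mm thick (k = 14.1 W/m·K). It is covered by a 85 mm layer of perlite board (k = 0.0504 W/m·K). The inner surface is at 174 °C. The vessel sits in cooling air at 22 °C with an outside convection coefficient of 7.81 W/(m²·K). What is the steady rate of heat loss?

Radial (spherical) resistances in series:
R_stainless steel shell = (1/0.205 − 1/0.225)/(4π×14.1) = 0.002447 K/W
R_perlite board = (1/0.225 − 1/0.31)/(4π×0.0504) = 1.924 K/W
R_outer film = 1/(h·4πr_o²) = 1/(7.81×4π×0.31²) = 0.106 K/W
R_total = 2.033 K/W
Q = ΔT/R_total = 152/2.033

Q ≈ 74.8 W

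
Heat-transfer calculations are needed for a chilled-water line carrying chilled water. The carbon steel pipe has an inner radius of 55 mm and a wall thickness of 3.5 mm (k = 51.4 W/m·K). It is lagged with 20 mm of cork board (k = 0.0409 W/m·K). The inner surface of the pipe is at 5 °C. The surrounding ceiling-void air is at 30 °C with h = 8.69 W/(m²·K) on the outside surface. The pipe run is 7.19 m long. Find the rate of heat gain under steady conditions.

Q ≈ 130 W

Cylindrical conduction, so R = ln(r₂/r₁)/(2πkL) per layer, in series:
R_carbon steel pipe wall = ln(58.5/55)/(2π×51.4×7.19) = 2.657×10^-5 K/W
R_cork board = ln(78.5/58.5)/(2π×0.0409×7.19) = 0.1592 K/W
R_outer film = 1/(h_o·2πr_oL) = 1/(8.69×2π×0.0785×7.19) = 0.03245 K/W
R_total = 0.1916 K/W
Q = ΔT/R_total = 25/0.1916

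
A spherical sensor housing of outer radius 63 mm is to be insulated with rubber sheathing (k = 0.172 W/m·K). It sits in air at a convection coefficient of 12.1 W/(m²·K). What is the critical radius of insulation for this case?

For a sphere r_cr = 2k/h = 2×0.172/12.1
r_cr = 28.4 mm; since the bare radius (63 mm) is above r_cr, any added insulation will reduce heat loss.

r_cr ≈ 28.4 mm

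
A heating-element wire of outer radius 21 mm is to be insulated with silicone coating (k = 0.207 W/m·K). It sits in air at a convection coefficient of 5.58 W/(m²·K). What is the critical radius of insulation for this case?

r_cr ≈ 37.1 mm

For a cylinder r_cr = k/h = 0.207/5.58
r_cr = 37.1 mm; since the bare radius (21 mm) is below r_cr, adding a thin layer of insulation will *increase* heat loss.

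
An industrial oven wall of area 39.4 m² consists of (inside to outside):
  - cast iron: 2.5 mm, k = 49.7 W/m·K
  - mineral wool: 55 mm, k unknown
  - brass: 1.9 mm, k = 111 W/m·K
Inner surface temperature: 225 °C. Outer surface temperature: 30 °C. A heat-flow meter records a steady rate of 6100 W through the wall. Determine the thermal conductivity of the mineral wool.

k ≈ 0.0437 W/(m·K)

Using the resistance-network approach (series):
R_cast iron = L/(kA) = 0.0025/(49.7×39.4) = 1.277×10^-6 K/W
R_brass = L/(kA) = 0.0019/(111×39.4) = 4.344×10^-7 K/W
Sum of known resistances R_other = 1.711×10^-6 K/W
Total R = ΔT/Q = 195/6100 = 0.03197 K/W
R_mineral wool = R_total − R_other = 0.03197 K/W
k = L/(R·A) = 0.055/(0.03197×39.4)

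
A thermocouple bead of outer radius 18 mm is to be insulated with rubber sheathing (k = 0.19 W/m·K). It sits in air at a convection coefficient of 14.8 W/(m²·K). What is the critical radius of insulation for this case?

For a sphere r_cr = 2k/h = 2×0.19/14.8
r_cr = 25.7 mm; since the bare radius (18 mm) is below r_cr, adding a thin layer of insulation will *increase* heat loss.

r_cr ≈ 25.7 mm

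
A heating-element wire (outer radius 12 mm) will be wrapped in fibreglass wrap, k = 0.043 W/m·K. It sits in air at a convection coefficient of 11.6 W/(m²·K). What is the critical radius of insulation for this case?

r_cr ≈ 3.71 mm

For a cylinder r_cr = k/h = 0.043/11.6
r_cr = 3.71 mm; since the bare radius (12 mm) is above r_cr, any added insulation will reduce heat loss.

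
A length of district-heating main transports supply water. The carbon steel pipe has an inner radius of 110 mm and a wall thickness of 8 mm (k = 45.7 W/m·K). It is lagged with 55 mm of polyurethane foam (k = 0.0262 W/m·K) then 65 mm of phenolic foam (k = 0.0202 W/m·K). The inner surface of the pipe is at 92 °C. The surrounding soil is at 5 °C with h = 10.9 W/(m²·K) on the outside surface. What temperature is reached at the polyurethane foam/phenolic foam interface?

T ≈ 50.7 °C

Treating each annulus and film as a series resistance:
R_carbon steel pipe wall = ln(118/110)/(2π×45.7×1) = 2.445×10^-4 K/W
R_polyurethane foam = ln(173/118)/(2π×0.0262×1) = 2.324 K/W
R_phenolic foam = ln(238/173)/(2π×0.0202×1) = 2.513 K/W
R_outer film = 1/(h_o·2πr_oL) = 1/(10.9×2π×0.238×1) = 0.06135 K/W
R_total = 4.899 K/W
Q = ΔT/R_total = 87/4.899
Q = 17.8 W/m
T_interface = T_inner − Q·ΣR(inner→interface) = 92 − 17.8×2.324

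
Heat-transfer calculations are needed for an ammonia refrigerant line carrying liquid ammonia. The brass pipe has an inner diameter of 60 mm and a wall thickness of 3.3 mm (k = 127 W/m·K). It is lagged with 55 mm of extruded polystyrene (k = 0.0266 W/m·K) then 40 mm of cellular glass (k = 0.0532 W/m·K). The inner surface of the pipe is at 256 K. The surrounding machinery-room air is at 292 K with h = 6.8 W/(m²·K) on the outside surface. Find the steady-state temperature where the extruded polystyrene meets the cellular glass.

T ≈ 285 K

Radial resistances (cylindrical: R_cond = ln(r_o/r_i)/(2πkL), R_conv = 1/(h·2πrL)):
R_brass pipe wall = ln(33.3/30)/(2π×127×1) = 1.308×10^-4 K/W
R_extruded polystyrene = ln(88.3/33.3)/(2π×0.0266×1) = 5.835 K/W
R_cellular glass = ln(128.3/88.3)/(2π×0.0532×1) = 1.118 K/W
R_outer film = 1/(h_o·2πr_oL) = 1/(6.8×2π×0.1283×1) = 0.1824 K/W
R_total = 7.135 K/W
Q = ΔT/R_total = 36/7.135
Q = 5.05 W/m
T_interface = T_inner + Q·ΣR(inner→interface) = 256 + 5.05×5.835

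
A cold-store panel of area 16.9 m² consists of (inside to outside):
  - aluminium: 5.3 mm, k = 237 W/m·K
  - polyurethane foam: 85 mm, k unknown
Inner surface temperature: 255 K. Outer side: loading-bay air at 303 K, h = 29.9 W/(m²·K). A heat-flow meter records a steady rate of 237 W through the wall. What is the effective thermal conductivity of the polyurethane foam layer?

k ≈ 0.0251 W/(m·K)

Using the resistance-network approach (series):
R_aluminium = L/(kA) = 0.0053/(237×16.9) = 1.323×10^-6 K/W
R_outer film = 1/(h_o·A) = 1/(29.9×16.9) = 0.001979 K/W
Sum of known resistances R_other = 0.00198 K/W
Total R = ΔT/Q = 48/237 = 0.2025 K/W
R_polyurethane foam = R_total − R_other = 0.2006 K/W
k = L/(R·A) = 0.085/(0.2006×16.9)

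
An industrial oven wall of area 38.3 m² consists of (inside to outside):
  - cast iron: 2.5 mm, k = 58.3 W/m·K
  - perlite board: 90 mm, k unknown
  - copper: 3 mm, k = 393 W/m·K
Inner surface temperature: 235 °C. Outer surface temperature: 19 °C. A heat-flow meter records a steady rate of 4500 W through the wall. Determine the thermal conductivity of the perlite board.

k ≈ 0.049 W/(m·K)

Using the resistance-network approach (series):
R_cast iron = L/(kA) = 0.0025/(58.3×38.3) = 1.12×10^-6 K/W
R_copper = L/(kA) = 0.003/(393×38.3) = 1.993×10^-7 K/W
Sum of known resistances R_other = 1.319×10^-6 K/W
Total R = ΔT/Q = 216/4500 = 0.048 K/W
R_perlite board = R_total − R_other = 0.048 K/W
k = L/(R·A) = 0.09/(0.048×38.3)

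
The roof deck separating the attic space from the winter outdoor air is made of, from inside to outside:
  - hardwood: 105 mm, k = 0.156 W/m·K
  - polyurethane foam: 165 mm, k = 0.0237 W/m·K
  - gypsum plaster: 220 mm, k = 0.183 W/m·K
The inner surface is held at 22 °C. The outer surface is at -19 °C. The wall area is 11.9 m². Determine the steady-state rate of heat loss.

Q ≈ 55.2 W

Treating each layer as a thermal resistance in series:
R_hardwood = L/(kA) = 0.105/(0.156×11.9) = 0.05656 K/W
R_polyurethane foam = L/(kA) = 0.165/(0.0237×11.9) = 0.585 K/W
R_gypsum plaster = L/(kA) = 0.22/(0.183×11.9) = 0.101 K/W
R_total = 0.7426 K/W
Q = ΔT / R_total = 41 / 0.7426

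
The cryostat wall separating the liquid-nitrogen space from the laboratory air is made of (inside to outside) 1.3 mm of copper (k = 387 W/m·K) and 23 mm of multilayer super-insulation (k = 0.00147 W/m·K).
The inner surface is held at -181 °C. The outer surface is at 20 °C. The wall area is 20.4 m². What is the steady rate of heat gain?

Q ≈ 262 W

Using the resistance-network approach (series):
R_copper = L/(kA) = 0.0013/(387×20.4) = 1.647×10^-7 K/W
R_multilayer super-insulation = L/(kA) = 0.023/(0.00147×20.4) = 0.767 K/W
R_total = 0.767 K/W
Q = ΔT / R_total = 201 / 0.767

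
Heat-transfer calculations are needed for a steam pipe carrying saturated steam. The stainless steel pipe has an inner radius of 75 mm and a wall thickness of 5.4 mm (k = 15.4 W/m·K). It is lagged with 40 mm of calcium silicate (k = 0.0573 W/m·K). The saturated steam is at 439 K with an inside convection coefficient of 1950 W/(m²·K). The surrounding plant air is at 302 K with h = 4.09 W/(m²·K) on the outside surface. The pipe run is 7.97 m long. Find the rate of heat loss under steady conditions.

Q ≈ 755 W

Cylindrical conduction, so R = ln(r₂/r₁)/(2πkL) per layer, in series:
R_inner film = 1/(h_i·2πr₁L) = 1/(1950×2π×0.075×7.97) = 1.365×10^-4 K/W
R_stainless steel pipe wall = ln(80.4/75)/(2π×15.4×7.97) = 9.015×10^-5 K/W
R_calcium silicate = ln(120.4/80.4)/(2π×0.0573×7.97) = 0.1407 K/W
R_outer film = 1/(h_o·2πr_oL) = 1/(4.09×2π×0.1204×7.97) = 0.04055 K/W
R_total = 0.1815 K/W
Q = ΔT/R_total = 137/0.1815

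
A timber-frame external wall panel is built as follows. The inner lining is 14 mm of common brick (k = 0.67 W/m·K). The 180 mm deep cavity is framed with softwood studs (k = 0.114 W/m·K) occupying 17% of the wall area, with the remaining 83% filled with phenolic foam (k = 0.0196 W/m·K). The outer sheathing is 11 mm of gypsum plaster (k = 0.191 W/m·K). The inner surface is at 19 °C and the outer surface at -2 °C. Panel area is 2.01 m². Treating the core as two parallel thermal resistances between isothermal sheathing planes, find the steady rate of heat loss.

Q ≈ 8.23 W

Sheathing layers in series; stud and cavity paths in parallel between them.
R_inner = 0.014/(0.67×2.01) = 0.0104 K/W
R_stud  = 0.18/(0.114×0.17×2.01) = 4.621 K/W
R_cav   = 0.18/(0.0196×0.83×2.01) = 5.505 K/W
1/R_core = 1/R_stud + 1/R_cav → R_core = 2.512 K/W
R_outer = 0.011/(0.191×2.01) = 0.02865 K/W
R_total = 2.551 K/W
Q = ΔT/R_total = 21/2.551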